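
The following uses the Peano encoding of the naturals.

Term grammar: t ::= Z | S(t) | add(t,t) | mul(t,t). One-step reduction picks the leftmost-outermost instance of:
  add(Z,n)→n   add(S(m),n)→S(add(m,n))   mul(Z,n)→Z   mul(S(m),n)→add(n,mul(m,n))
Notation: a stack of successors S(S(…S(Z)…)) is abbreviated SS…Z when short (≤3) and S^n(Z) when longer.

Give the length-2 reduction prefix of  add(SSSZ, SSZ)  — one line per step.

  start: add(SSSZ, SSZ)
  →1  S(add(SSZ, SSZ))
  →2  S(S(add(SZ, SSZ)))

Answer: after 2 steps: S(S(add(SZ, SSZ)))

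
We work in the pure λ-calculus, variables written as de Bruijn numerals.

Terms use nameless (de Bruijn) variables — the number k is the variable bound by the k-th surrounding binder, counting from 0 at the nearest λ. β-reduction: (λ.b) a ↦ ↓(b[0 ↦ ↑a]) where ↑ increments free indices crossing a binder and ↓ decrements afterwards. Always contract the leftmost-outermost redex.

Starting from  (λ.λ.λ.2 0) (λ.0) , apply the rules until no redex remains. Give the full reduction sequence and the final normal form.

Answer: normal form = λ.λ.0  (in 2 steps)

Reduction:
  start: (λ.λ.λ.2 0) (λ.0)
  [1] λ.λ.(λ.0) 0
  [2] λ.λ.0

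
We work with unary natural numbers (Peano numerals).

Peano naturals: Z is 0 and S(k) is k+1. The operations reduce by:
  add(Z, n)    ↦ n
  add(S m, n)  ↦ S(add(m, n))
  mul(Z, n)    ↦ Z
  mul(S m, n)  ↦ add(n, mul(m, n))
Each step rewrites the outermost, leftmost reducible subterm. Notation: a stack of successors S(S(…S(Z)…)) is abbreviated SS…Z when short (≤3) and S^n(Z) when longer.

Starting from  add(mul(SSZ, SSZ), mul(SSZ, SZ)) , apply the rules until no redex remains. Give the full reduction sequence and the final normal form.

  start: add(mul(SSZ, SSZ), mul(SSZ, SZ))
  →1  add(add(SSZ, mul(SZ, SSZ)), mul(SSZ, SZ))
  →2  add(S(add(SZ, mul(SZ, SSZ))), mul(SSZ, SZ))
  →3  S(add(add(SZ, mul(SZ, SSZ)), mul(SSZ, SZ)))
  →4  S(add(S(add(Z, mul(SZ, SSZ))), mul(SSZ, SZ)))
  →5  S(S(add(add(Z, mul(SZ, SSZ)), mul(SSZ, SZ))))
  →6  S(S(add(mul(SZ, SSZ), mul(SSZ, SZ))))
  →7  S(S(add(add(SSZ, mul(Z, SSZ)), mul(SSZ, SZ))))
  →8  S(S(add(S(add(SZ, mul(Z, SSZ))), mul(SSZ, SZ))))
  →9  S(S(S(add(add(SZ, mul(Z, SSZ)), mul(SSZ, SZ)))))
  →10  S(S(S(add(S(add(Z, mul(Z, SSZ))), mul(SSZ, SZ)))))
  →11  S(S(S(S(add(add(Z, mul(Z, SSZ)), mul(SSZ, SZ))))))
  →12  S(S(S(S(add(mul(Z, SSZ), mul(SSZ, SZ))))))
  →13  S(S(S(S(add(Z, mul(SSZ, SZ))))))
  →14  S(S(S(S(mul(SSZ, SZ)))))
  →15  S(S(S(S(add(SZ, mul(SZ, SZ))))))
  →16  S(S(S(S(S(add(Z, mul(SZ, SZ)))))))
  →17  S(S(S(S(S(mul(SZ, SZ))))))
  →18  S(S(S(S(S(add(SZ, mul(Z, SZ)))))))
  →19  S(S(S(S(S(S(add(Z, mul(Z, SZ))))))))
  →20  S(S(S(S(S(S(mul(Z, SZ)))))))
  →21  S^6(Z)

Answer: normal form = S^6(Z)  (in 21 steps)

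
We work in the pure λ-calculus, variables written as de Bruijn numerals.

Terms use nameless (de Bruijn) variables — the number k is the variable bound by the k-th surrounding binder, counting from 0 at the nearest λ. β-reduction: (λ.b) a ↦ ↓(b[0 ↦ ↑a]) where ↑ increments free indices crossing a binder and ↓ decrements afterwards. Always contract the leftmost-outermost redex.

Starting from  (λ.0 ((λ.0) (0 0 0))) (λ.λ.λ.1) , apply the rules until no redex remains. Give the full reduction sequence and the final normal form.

  start: (λ.0 ((λ.0) (0 0 0))) (λ.λ.λ.1)
  →1  (λ.λ.λ.1) ((λ.0) ((λ.λ.λ.1) (λ.λ.λ.1) (λ.λ.λ.1)))
  →2  λ.λ.1

Answer: normal form = λ.λ.1  (in 2 steps)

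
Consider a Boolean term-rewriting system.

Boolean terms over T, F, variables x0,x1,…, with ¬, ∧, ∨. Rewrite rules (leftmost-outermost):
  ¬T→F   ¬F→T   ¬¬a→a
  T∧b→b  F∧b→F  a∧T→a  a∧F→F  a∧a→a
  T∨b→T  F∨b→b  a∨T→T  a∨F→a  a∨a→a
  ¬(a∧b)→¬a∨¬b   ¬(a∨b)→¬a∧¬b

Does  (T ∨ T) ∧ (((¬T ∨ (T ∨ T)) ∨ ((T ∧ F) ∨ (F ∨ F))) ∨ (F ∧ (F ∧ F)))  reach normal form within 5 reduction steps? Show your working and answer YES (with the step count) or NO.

  start: (T ∨ T) ∧ (((¬T ∨ (T ∨ T)) ∨ ((T ∧ F) ∨ (F ∨ F))) ∨ (F ∧ (F ∧ F)))
  →1  T ∧ (((¬T ∨ (T ∨ T)) ∨ ((T ∧ F) ∨ (F ∨ F))) ∨ (F ∧ (F ∧ F)))
  →2  ((¬T ∨ (T ∨ T)) ∨ ((T ∧ F) ∨ (F ∨ F))) ∨ (F ∧ (F ∧ F))
  →3  ((F ∨ (T ∨ T)) ∨ ((T ∧ F) ∨ (F ∨ F))) ∨ (F ∧ (F ∧ F))
  →4  ((T ∨ T) ∨ ((T ∧ F) ∨ (F ∨ F))) ∨ (F ∧ (F ∧ F))
  →5  (T ∨ ((T ∧ F) ∨ (F ∨ F))) ∨ (F ∧ (F ∧ F))

Answer: NO — after 5 steps the term is (T ∨ ((T ∧ F) ∨ (F ∨ F))) ∨ (F ∧ (F ∧ F)), not yet normal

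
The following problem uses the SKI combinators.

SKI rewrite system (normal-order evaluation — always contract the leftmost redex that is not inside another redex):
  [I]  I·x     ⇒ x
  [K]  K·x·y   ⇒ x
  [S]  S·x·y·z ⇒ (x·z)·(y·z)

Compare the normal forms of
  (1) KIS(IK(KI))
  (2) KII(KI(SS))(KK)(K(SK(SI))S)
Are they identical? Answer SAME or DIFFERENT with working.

Answer: DIFFERENT — A ⇓ K(KI), B ⇓ K

Working:
Term A:
  start: KIS(IK(KI))
  [1] I(IK(KI))
  [2] IK(KI)
  [3] K(KI)

Term B:
  start: KII(KI(SS))(KK)(K(SK(SI))S)
  [1] I(KI(SS))(KK)(K(SK(SI))S)
  [2] KI(SS)(KK)(K(SK(SI))S)
  [3] I(KK)(K(SK(SI))S)
  [4] KK(K(SK(SI))S)
  [5] K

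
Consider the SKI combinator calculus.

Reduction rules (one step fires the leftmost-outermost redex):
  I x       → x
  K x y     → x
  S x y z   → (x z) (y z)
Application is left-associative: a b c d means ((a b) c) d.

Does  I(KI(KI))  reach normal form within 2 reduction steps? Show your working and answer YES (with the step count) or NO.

  start: I(KI(KI))
  step 1: KI(KI)
  step 2: I

Answer: YES — reaches normal form I in 2 ≤ 2 steps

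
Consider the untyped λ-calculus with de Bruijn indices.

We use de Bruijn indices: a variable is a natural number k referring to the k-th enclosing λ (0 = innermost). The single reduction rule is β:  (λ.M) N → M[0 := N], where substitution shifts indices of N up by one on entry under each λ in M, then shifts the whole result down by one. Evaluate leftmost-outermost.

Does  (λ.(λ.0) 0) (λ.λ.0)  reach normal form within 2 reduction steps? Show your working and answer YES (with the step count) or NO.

  start: (λ.(λ.0) 0) (λ.λ.0)
  [1] (λ.0) (λ.λ.0)
  [2] λ.λ.0

Answer: YES — reaches normal form λ.λ.0 in 2 ≤ 2 steps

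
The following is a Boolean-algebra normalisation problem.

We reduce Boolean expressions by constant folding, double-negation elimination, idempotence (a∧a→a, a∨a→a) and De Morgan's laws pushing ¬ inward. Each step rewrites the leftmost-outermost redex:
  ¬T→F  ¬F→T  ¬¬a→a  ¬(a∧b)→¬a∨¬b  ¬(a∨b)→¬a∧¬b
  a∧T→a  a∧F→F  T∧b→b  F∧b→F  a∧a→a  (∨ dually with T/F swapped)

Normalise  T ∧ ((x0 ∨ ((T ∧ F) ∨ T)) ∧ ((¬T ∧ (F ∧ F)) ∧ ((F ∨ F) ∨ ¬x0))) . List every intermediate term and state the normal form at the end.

Answer: normal form = F  (in 7 steps)

Derivation:
  start: T ∧ ((x0 ∨ ((T ∧ F) ∨ T)) ∧ ((¬T ∧ (F ∧ F)) ∧ ((F ∨ F) ∨ ¬x0)))
  →1  (x0 ∨ ((T ∧ F) ∨ T)) ∧ ((¬T ∧ (F ∧ F)) ∧ ((F ∨ F) ∨ ¬x0))
  →2  (x0 ∨ T) ∧ ((¬T ∧ (F ∧ F)) ∧ ((F ∨ F) ∨ ¬x0))
  →3  T ∧ ((¬T ∧ (F ∧ F)) ∧ ((F ∨ F) ∨ ¬x0))
  →4  (¬T ∧ (F ∧ F)) ∧ ((F ∨ F) ∨ ¬x0)
  →5  (F ∧ (F ∧ F)) ∧ ((F ∨ F) ∨ ¬x0)
  →6  F ∧ ((F ∨ F) ∨ ¬x0)
  →7  F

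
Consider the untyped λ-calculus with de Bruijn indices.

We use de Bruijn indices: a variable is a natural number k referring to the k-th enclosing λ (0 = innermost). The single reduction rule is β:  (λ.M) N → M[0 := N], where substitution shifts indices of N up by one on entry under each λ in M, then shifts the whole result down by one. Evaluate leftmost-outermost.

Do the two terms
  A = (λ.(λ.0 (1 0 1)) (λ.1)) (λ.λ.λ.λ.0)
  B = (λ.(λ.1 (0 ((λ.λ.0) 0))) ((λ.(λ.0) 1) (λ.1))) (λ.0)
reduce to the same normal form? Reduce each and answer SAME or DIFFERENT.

Term A:
  start: (λ.(λ.0 (1 0 1)) (λ.1)) (λ.λ.λ.λ.0)
  →1  (λ.0 ((λ.λ.λ.λ.0) 0 (λ.λ.λ.λ.0))) (λ.λ.λ.λ.λ.0)
  →2  (λ.λ.λ.λ.λ.0) ((λ.λ.λ.λ.0) (λ.λ.λ.λ.λ.0) (λ.λ.λ.λ.0))
  →3  λ.λ.λ.λ.0

Term B:
  start: (λ.(λ.1 (0 ((λ.λ.0) 0))) ((λ.(λ.0) 1) (λ.1))) (λ.0)
  →1  (λ.(λ.0) (0 ((λ.λ.0) 0))) ((λ.(λ.0) (λ.0)) (λ.λ.0))
  →2  (λ.0) ((λ.(λ.0) (λ.0)) (λ.λ.0) ((λ.λ.0) ((λ.(λ.0) (λ.0)) (λ.λ.0))))
  →3  (λ.(λ.0) (λ.0)) (λ.λ.0) ((λ.λ.0) ((λ.(λ.0) (λ.0)) (λ.λ.0)))
  →4  (λ.0) (λ.0) ((λ.λ.0) ((λ.(λ.0) (λ.0)) (λ.λ.0)))
  →5  (λ.0) ((λ.λ.0) ((λ.(λ.0) (λ.0)) (λ.λ.0)))
  →6  (λ.λ.0) ((λ.(λ.0) (λ.0)) (λ.λ.0))
  →7  λ.0

Answer: DIFFERENT — A ⇓ λ.λ.λ.λ.0, B ⇓ λ.0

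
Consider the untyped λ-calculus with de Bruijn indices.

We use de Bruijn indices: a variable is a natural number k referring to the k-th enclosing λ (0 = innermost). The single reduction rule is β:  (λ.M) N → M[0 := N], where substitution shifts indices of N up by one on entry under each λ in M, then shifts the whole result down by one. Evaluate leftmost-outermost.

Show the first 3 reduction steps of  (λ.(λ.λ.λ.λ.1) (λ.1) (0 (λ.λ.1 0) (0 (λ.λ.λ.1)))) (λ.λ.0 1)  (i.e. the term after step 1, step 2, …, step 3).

Answer: after 3 steps: λ.λ.1

Derivation:
  start: (λ.(λ.λ.λ.λ.1) (λ.1) (0 (λ.λ.1 0) (0 (λ.λ.λ.1)))) (λ.λ.0 1)
  [1] (λ.λ.λ.λ.1) (λ.λ.λ.0 1) ((λ.λ.0 1) (λ.λ.1 0) ((λ.λ.0 1) (λ.λ.λ.1)))
  [2] (λ.λ.λ.1) ((λ.λ.0 1) (λ.λ.1 0) ((λ.λ.0 1) (λ.λ.λ.1)))
  [3] λ.λ.1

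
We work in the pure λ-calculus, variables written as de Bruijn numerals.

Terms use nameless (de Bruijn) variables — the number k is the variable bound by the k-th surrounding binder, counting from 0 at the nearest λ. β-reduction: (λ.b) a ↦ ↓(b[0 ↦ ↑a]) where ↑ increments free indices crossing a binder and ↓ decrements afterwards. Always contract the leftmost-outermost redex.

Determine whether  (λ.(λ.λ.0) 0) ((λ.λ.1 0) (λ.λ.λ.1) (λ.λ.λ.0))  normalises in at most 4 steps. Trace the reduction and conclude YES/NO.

Answer: YES — reaches normal form λ.0 in 2 ≤ 4 steps

Working:
  start: (λ.(λ.λ.0) 0) ((λ.λ.1 0) (λ.λ.λ.1) (λ.λ.λ.0))
  step 1: (λ.λ.0) ((λ.λ.1 0) (λ.λ.λ.1) (λ.λ.λ.0))
  step 2: λ.0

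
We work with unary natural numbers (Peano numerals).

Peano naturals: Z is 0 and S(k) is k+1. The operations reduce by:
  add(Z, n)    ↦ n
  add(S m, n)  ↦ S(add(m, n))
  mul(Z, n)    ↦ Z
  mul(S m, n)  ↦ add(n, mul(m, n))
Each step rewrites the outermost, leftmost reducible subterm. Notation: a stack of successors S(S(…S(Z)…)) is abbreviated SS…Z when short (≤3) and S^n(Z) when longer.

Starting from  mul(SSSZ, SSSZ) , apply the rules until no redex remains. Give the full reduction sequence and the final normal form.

  start: mul(SSSZ, SSSZ)
  [1] add(SSSZ, mul(SSZ, SSSZ))
  [2] S(add(SSZ, mul(SSZ, SSSZ)))
  [3] S(S(add(SZ, mul(SSZ, SSSZ))))
  [4] S(S(S(add(Z, mul(SSZ, SSSZ)))))
  [5] S(S(S(mul(SSZ, SSSZ))))
  [6] S(S(S(add(SSSZ, mul(SZ, SSSZ)))))
  [7] S(S(S(S(add(SSZ, mul(SZ, SSSZ))))))
  [8] S(S(S(S(S(add(SZ, mul(SZ, SSSZ)))))))
  [9] S(S(S(S(S(S(add(Z, mul(SZ, SSSZ))))))))
  [10] S(S(S(S(S(S(mul(SZ, SSSZ)))))))
  [11] S(S(S(S(S(S(add(SSSZ, mul(Z, SSSZ))))))))
  [12] S(S(S(S(S(S(S(add(SSZ, mul(Z, SSSZ)))))))))
  [13] S(S(S(S(S(S(S(S(add(SZ, mul(Z, SSSZ))))))))))
  [14] S(S(S(S(S(S(S(S(S(add(Z, mul(Z, SSSZ)))))))))))
  [15] S(S(S(S(S(S(S(S(S(mul(Z, SSSZ))))))))))
  [16] S^9(Z)

Answer: normal form = S^9(Z)  (in 16 steps)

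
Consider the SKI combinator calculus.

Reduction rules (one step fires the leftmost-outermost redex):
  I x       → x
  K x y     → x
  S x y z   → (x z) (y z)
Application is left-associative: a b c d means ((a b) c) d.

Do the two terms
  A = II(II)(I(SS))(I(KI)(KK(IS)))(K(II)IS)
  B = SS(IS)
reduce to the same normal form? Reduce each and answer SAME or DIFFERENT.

Answer: SAME — A ⇓ SSS, B ⇓ SSS

Reduction:
Term A:
  start: II(II)(I(SS))(I(KI)(KK(IS)))(K(II)IS)
  step 1: I(II)(I(SS))(I(KI)(KK(IS)))(K(II)IS)
  step 2: II(I(SS))(I(KI)(KK(IS)))(K(II)IS)
  step 3: I(I(SS))(I(KI)(KK(IS)))(K(II)IS)
  step 4: I(SS)(I(KI)(KK(IS)))(K(II)IS)
  step 5: SS(I(KI)(KK(IS)))(K(II)IS)
  step 6: S(K(II)IS)(I(KI)(KK(IS))(K(II)IS))
  step 7: S(IIS)(I(KI)(KK(IS))(K(II)IS))
  step 8: S(IS)(I(KI)(KK(IS))(K(II)IS))
  step 9: SS(I(KI)(KK(IS))(K(II)IS))
  step 10: SS(KI(KK(IS))(K(II)IS))
  step 11: SS(I(K(II)IS))
  step 12: SS(K(II)IS)
  step 13: SS(IIS)
  step 14: SS(IS)
  step 15: SSS

Term B:
  start: SS(IS)
  step 1: SSS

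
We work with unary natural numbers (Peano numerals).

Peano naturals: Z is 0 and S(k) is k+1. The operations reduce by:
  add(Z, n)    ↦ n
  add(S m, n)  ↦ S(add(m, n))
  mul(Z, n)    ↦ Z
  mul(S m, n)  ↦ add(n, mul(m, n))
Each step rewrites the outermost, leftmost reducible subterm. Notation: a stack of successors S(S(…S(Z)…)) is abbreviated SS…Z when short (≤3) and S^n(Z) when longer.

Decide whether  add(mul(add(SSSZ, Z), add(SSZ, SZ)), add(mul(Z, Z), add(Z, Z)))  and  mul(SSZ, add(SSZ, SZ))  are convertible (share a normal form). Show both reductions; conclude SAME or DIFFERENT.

Term A:
  start: add(mul(add(SSSZ, Z), add(SSZ, SZ)), add(mul(Z, Z), add(Z, Z)))
  step 1: add(mul(S(add(SSZ, Z)), add(SSZ, SZ)), add(mul(Z, Z), add(Z, Z)))
  step 2: add(add(add(SSZ, SZ), mul(add(SSZ, Z), add(SSZ, SZ))), add(mul(Z, Z), add(Z, Z)))
  step 3: add(add(S(add(SZ, SZ)), mul(add(SSZ, Z), add(SSZ, SZ))), add(mul(Z, Z), add(Z, Z)))
  step 4: add(S(add(add(SZ, SZ), mul(add(SSZ, Z), add(SSZ, SZ)))), add(mul(Z, Z), add(Z, Z)))
  step 5: S(add(add(add(SZ, SZ), mul(add(SSZ, Z), add(SSZ, SZ))), add(mul(Z, Z), add(Z, Z))))
  step 6: S(add(add(S(add(Z, SZ)), mul(add(SSZ, Z), add(SSZ, SZ))), add(mul(Z, Z), add(Z, Z))))
  step 7: S(add(S(add(add(Z, SZ), mul(add(SSZ, Z), add(SSZ, SZ)))), add(mul(Z, Z), add(Z, Z))))
  step 8: S(S(add(add(add(Z, SZ), mul(add(SSZ, Z), add(SSZ, SZ))), add(mul(Z, Z), add(Z, Z)))))
  step 9: S(S(add(add(SZ, mul(add(SSZ, Z), add(SSZ, SZ))), add(mul(Z, Z), add(Z, Z)))))
  step 10: S(S(add(S(add(Z, mul(add(SSZ, Z), add(SSZ, SZ)))), add(mul(Z, Z), add(Z, Z)))))
  step 11: S(S(S(add(add(Z, mul(add(SSZ, Z), add(SSZ, SZ))), add(mul(Z, Z), add(Z, Z))))))
  step 12: S(S(S(add(mul(add(SSZ, Z), add(SSZ, SZ)), add(mul(Z, Z), add(Z, Z))))))
  step 13: S(S(S(add(mul(S(add(SZ, Z)), add(SSZ, SZ)), add(mul(Z, Z), add(Z, Z))))))
  step 14: S(S(S(add(add(add(SSZ, SZ), mul(add(SZ, Z), add(SSZ, SZ))), add(mul(Z, Z), add(Z, Z))))))
  step 15: S(S(S(add(add(S(add(SZ, SZ)), mul(add(SZ, Z), add(SSZ, SZ))), add(mul(Z, Z), add(Z, Z))))))
  step 16: S(S(S(add(S(add(add(SZ, SZ), mul(add(SZ, Z), add(SSZ, SZ)))), add(mul(Z, Z), add(Z, Z))))))
  step 17: S(S(S(S(add(add(add(SZ, SZ), mul(add(SZ, Z), add(SSZ, SZ))), add(mul(Z, Z), add(Z, Z)))))))
  step 18: S(S(S(S(add(add(S(add(Z, SZ)), mul(add(SZ, Z), add(SSZ, SZ))), add(mul(Z, Z), add(Z, Z)))))))
  step 19: S(S(S(S(add(S(add(add(Z, SZ), mul(add(SZ, Z), add(SSZ, SZ)))), add(mul(Z, Z), add(Z, Z)))))))
  step 20: S(S(S(S(S(add(add(add(Z, SZ), mul(add(SZ, Z), add(SSZ, SZ))), add(mul(Z, Z), add(Z, Z))))))))
  step 21: S(S(S(S(S(add(add(SZ, mul(add(SZ, Z), add(SSZ, SZ))), add(mul(Z, Z), add(Z, Z))))))))
  step 22: S(S(S(S(S(add(S(add(Z, mul(add(SZ, Z), add(SSZ, SZ)))), add(mul(Z, Z), add(Z, Z))))))))
  step 23: S(S(S(S(S(S(add(add(Z, mul(add(SZ, Z), add(SSZ, SZ))), add(mul(Z, Z), add(Z, Z)))))))))
  step 24: S(S(S(S(S(S(add(mul(add(SZ, Z), add(SSZ, SZ)), add(mul(Z, Z), add(Z, Z)))))))))
  step 25: S(S(S(S(S(S(add(mul(S(add(Z, Z)), add(SSZ, SZ)), add(mul(Z, Z), add(Z, Z)))))))))
  step 26: S(S(S(S(S(S(add(add(add(SSZ, SZ), mul(add(Z, Z), add(SSZ, SZ))), add(mul(Z, Z), add(Z, Z)))))))))
  step 27: S(S(S(S(S(S(add(add(S(add(SZ, SZ)), mul(add(Z, Z), add(SSZ, SZ))), add(mul(Z, Z), add(Z, Z)))))))))
  step 28: S(S(S(S(S(S(add(S(add(add(SZ, SZ), mul(add(Z, Z), add(SSZ, SZ)))), add(mul(Z, Z), add(Z, Z)))))))))
  step 29: S(S(S(S(S(S(S(add(add(add(SZ, SZ), mul(add(Z, Z), add(SSZ, SZ))), add(mul(Z, Z), add(Z, Z))))))))))
  step 30: S(S(S(S(S(S(S(add(add(S(add(Z, SZ)), mul(add(Z, Z), add(SSZ, SZ))), add(mul(Z, Z), add(Z, Z))))))))))
  step 31: S(S(S(S(S(S(S(add(S(add(add(Z, SZ), mul(add(Z, Z), add(SSZ, SZ)))), add(mul(Z, Z), add(Z, Z))))))))))
  step 32: S(S(S(S(S(S(S(S(add(add(add(Z, SZ), mul(add(Z, Z), add(SSZ, SZ))), add(mul(Z, Z), add(Z, Z)))))))))))
  step 33: S(S(S(S(S(S(S(S(add(add(SZ, mul(add(Z, Z), add(SSZ, SZ))), add(mul(Z, Z), add(Z, Z)))))))))))
  step 34: S(S(S(S(S(S(S(S(add(S(add(Z, mul(add(Z, Z), add(SSZ, SZ)))), add(mul(Z, Z), add(Z, Z)))))))))))
  step 35: S(S(S(S(S(S(S(S(S(add(add(Z, mul(add(Z, Z), add(SSZ, SZ))), add(mul(Z, Z), add(Z, Z))))))))))))
  step 36: S(S(S(S(S(S(S(S(S(add(mul(add(Z, Z), add(SSZ, SZ)), add(mul(Z, Z), add(Z, Z))))))))))))
  step 37: S(S(S(S(S(S(S(S(S(add(mul(Z, add(SSZ, SZ)), add(mul(Z, Z), add(Z, Z))))))))))))
  step 38: S(S(S(S(S(S(S(S(S(add(Z, add(mul(Z, Z), add(Z, Z))))))))))))
  step 39: S(S(S(S(S(S(S(S(S(add(mul(Z, Z), add(Z, Z)))))))))))
  step 40: S(S(S(S(S(S(S(S(S(add(Z, add(Z, Z)))))))))))
  step 41: S(S(S(S(S(S(S(S(S(add(Z, Z))))))))))
  step 42: S^9(Z)

Term B:
  start: mul(SSZ, add(SSZ, SZ))
  step 1: add(add(SSZ, SZ), mul(SZ, add(SSZ, SZ)))
  step 2: add(S(add(SZ, SZ)), mul(SZ, add(SSZ, SZ)))
  step 3: S(add(add(SZ, SZ), mul(SZ, add(SSZ, SZ))))
  step 4: S(add(S(add(Z, SZ)), mul(SZ, add(SSZ, SZ))))
  step 5: S(S(add(add(Z, SZ), mul(SZ, add(SSZ, SZ)))))
  step 6: S(S(add(SZ, mul(SZ, add(SSZ, SZ)))))
  step 7: S(S(S(add(Z, mul(SZ, add(SSZ, SZ))))))
  step 8: S(S(S(mul(SZ, add(SSZ, SZ)))))
  step 9: S(S(S(add(add(SSZ, SZ), mul(Z, add(SSZ, SZ))))))
  step 10: S(S(S(add(S(add(SZ, SZ)), mul(Z, add(SSZ, SZ))))))
  step 11: S(S(S(S(add(add(SZ, SZ), mul(Z, add(SSZ, SZ)))))))
  step 12: S(S(S(S(add(S(add(Z, SZ)), mul(Z, add(SSZ, SZ)))))))
  step 13: S(S(S(S(S(add(add(Z, SZ), mul(Z, add(SSZ, SZ))))))))
  step 14: S(S(S(S(S(add(SZ, mul(Z, add(SSZ, SZ))))))))
  step 15: S(S(S(S(S(S(add(Z, mul(Z, add(SSZ, SZ)))))))))
  step 16: S(S(S(S(S(S(mul(Z, add(SSZ, SZ))))))))
  step 17: S^6(Z)

Answer: DIFFERENT — A ⇓ S^9(Z), B ⇓ S^6(Z)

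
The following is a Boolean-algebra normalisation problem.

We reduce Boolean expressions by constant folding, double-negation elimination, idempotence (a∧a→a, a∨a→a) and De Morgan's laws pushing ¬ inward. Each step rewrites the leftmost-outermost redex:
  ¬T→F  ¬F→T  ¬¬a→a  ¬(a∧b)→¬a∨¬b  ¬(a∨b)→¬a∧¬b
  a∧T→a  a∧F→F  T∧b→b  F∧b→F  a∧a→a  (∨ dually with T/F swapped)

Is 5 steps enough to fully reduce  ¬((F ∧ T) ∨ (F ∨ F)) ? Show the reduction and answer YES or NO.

  start: ¬((F ∧ T) ∨ (F ∨ F))
  [1] ¬(F ∧ T) ∧ ¬(F ∨ F)
  [2] (¬F ∨ ¬T) ∧ ¬(F ∨ F)
  [3] (T ∨ ¬T) ∧ ¬(F ∨ F)
  [4] T ∧ ¬(F ∨ F)
  [5] ¬(F ∨ F)

Answer: NO — after 5 steps the term is ¬(F ∨ F), not yet normal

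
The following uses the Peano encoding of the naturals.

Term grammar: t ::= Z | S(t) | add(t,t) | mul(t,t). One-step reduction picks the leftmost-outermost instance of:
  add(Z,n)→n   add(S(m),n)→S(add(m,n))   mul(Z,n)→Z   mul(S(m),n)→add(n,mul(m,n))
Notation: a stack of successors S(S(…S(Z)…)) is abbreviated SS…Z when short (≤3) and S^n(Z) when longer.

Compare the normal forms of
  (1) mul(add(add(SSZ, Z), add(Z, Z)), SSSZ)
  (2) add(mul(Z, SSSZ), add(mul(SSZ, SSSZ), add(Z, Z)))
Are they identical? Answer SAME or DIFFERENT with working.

Term A:
  start: mul(add(add(SSZ, Z), add(Z, Z)), SSSZ)
  [1] mul(add(S(add(SZ, Z)), add(Z, Z)), SSSZ)
  [2] mul(S(add(add(SZ, Z), add(Z, Z))), SSSZ)
  [3] add(SSSZ, mul(add(add(SZ, Z), add(Z, Z)), SSSZ))
  [4] S(add(SSZ, mul(add(add(SZ, Z), add(Z, Z)), SSSZ)))
  [5] S(S(add(SZ, mul(add(add(SZ, Z), add(Z, Z)), SSSZ))))
  [6] S(S(S(add(Z, mul(add(add(SZ, Z), add(Z, Z)), SSSZ)))))
  [7] S(S(S(mul(add(add(SZ, Z), add(Z, Z)), SSSZ))))
  [8] S(S(S(mul(add(S(add(Z, Z)), add(Z, Z)), SSSZ))))
  [9] S(S(S(mul(S(add(add(Z, Z), add(Z, Z))), SSSZ))))
  [10] S(S(S(add(SSSZ, mul(add(add(Z, Z), add(Z, Z)), SSSZ)))))
  [11] S(S(S(S(add(SSZ, mul(add(add(Z, Z), add(Z, Z)), SSSZ))))))
  [12] S(S(S(S(S(add(SZ, mul(add(add(Z, Z), add(Z, Z)), SSSZ)))))))
  [13] S(S(S(S(S(S(add(Z, mul(add(add(Z, Z), add(Z, Z)), SSSZ))))))))
  [14] S(S(S(S(S(S(mul(add(add(Z, Z), add(Z, Z)), SSSZ)))))))
  [15] S(S(S(S(S(S(mul(add(Z, add(Z, Z)), SSSZ)))))))
  [16] S(S(S(S(S(S(mul(add(Z, Z), SSSZ)))))))
  [17] S(S(S(S(S(S(mul(Z, SSSZ)))))))
  [18] S^6(Z)

Term B:
  start: add(mul(Z, SSSZ), add(mul(SSZ, SSSZ), add(Z, Z)))
  [1] add(Z, add(mul(SSZ, SSSZ), add(Z, Z)))
  [2] add(mul(SSZ, SSSZ), add(Z, Z))
  [3] add(add(SSSZ, mul(SZ, SSSZ)), add(Z, Z))
  [4] add(S(add(SSZ, mul(SZ, SSSZ))), add(Z, Z))
  [5] S(add(add(SSZ, mul(SZ, SSSZ)), add(Z, Z)))
  [6] S(add(S(add(SZ, mul(SZ, SSSZ))), add(Z, Z)))
  [7] S(S(add(add(SZ, mul(SZ, SSSZ)), add(Z, Z))))
  [8] S(S(add(S(add(Z, mul(SZ, SSSZ))), add(Z, Z))))
  [9] S(S(S(add(add(Z, mul(SZ, SSSZ)), add(Z, Z)))))
  [10] S(S(S(add(mul(SZ, SSSZ), add(Z, Z)))))
  [11] S(S(S(add(add(SSSZ, mul(Z, SSSZ)), add(Z, Z)))))
  [12] S(S(S(add(S(add(SSZ, mul(Z, SSSZ))), add(Z, Z)))))
  [13] S(S(S(S(add(add(SSZ, mul(Z, SSSZ)), add(Z, Z))))))
  [14] S(S(S(S(add(S(add(SZ, mul(Z, SSSZ))), add(Z, Z))))))
  [15] S(S(S(S(S(add(add(SZ, mul(Z, SSSZ)), add(Z, Z)))))))
  [16] S(S(S(S(S(add(S(add(Z, mul(Z, SSSZ))), add(Z, Z)))))))
  [17] S(S(S(S(S(S(add(add(Z, mul(Z, SSSZ)), add(Z, Z))))))))
  [18] S(S(S(S(S(S(add(mul(Z, SSSZ), add(Z, Z))))))))
  [19] S(S(S(S(S(S(add(Z, add(Z, Z))))))))
  [20] S(S(S(S(S(S(add(Z, Z)))))))
  [21] S^6(Z)

Answer: SAME — A ⇓ S^6(Z), B ⇓ S^6(Z)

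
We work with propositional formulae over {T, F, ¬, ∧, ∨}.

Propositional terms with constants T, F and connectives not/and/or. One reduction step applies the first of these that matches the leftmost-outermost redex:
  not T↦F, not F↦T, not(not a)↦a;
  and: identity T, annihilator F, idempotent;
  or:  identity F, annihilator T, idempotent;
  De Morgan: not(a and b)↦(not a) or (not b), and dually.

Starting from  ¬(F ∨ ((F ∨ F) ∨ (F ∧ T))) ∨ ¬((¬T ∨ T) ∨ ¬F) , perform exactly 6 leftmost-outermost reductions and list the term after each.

Answer: after 6 steps: (¬F ∧ ¬(F ∧ T)) ∨ ¬((¬T ∨ T) ∨ ¬F)

Derivation:
  start: ¬(F ∨ ((F ∨ F) ∨ (F ∧ T))) ∨ ¬((¬T ∨ T) ∨ ¬F)
  step 1: (¬F ∧ ¬((F ∨ F) ∨ (F ∧ T))) ∨ ¬((¬T ∨ T) ∨ ¬F)
  step 2: (T ∧ ¬((F ∨ F) ∨ (F ∧ T))) ∨ ¬((¬T ∨ T) ∨ ¬F)
  step 3: ¬((F ∨ F) ∨ (F ∧ T)) ∨ ¬((¬T ∨ T) ∨ ¬F)
  step 4: (¬(F ∨ F) ∧ ¬(F ∧ T)) ∨ ¬((¬T ∨ T) ∨ ¬F)
  step 5: ((¬F ∧ ¬F) ∧ ¬(F ∧ T)) ∨ ¬((¬T ∨ T) ∨ ¬F)
  step 6: (¬F ∧ ¬(F ∧ T)) ∨ ¬((¬T ∨ T) ∨ ¬F)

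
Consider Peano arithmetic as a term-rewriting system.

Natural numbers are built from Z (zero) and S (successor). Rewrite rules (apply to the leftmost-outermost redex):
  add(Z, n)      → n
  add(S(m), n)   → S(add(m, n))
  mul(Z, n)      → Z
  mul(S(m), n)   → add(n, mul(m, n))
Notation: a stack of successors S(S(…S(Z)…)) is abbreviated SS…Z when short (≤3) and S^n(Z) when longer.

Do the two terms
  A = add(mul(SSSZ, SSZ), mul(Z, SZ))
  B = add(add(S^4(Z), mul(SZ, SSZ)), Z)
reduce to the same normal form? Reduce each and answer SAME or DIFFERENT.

Term A:
  start: add(mul(SSSZ, SSZ), mul(Z, SZ))
  step 1: add(add(SSZ, mul(SSZ, SSZ)), mul(Z, SZ))
  step 2: add(S(add(SZ, mul(SSZ, SSZ))), mul(Z, SZ))
  step 3: S(add(add(SZ, mul(SSZ, SSZ)), mul(Z, SZ)))
  step 4: S(add(S(add(Z, mul(SSZ, SSZ))), mul(Z, SZ)))
  step 5: S(S(add(add(Z, mul(SSZ, SSZ)), mul(Z, SZ))))
  step 6: S(S(add(mul(SSZ, SSZ), mul(Z, SZ))))
  step 7: S(S(add(add(SSZ, mul(SZ, SSZ)), mul(Z, SZ))))
  step 8: S(S(add(S(add(SZ, mul(SZ, SSZ))), mul(Z, SZ))))
  step 9: S(S(S(add(add(SZ, mul(SZ, SSZ)), mul(Z, SZ)))))
  step 10: S(S(S(add(S(add(Z, mul(SZ, SSZ))), mul(Z, SZ)))))
  step 11: S(S(S(S(add(add(Z, mul(SZ, SSZ)), mul(Z, SZ))))))
  step 12: S(S(S(S(add(mul(SZ, SSZ), mul(Z, SZ))))))
  step 13: S(S(S(S(add(add(SSZ, mul(Z, SSZ)), mul(Z, SZ))))))
  step 14: S(S(S(S(add(S(add(SZ, mul(Z, SSZ))), mul(Z, SZ))))))
  step 15: S(S(S(S(S(add(add(SZ, mul(Z, SSZ)), mul(Z, SZ)))))))
  step 16: S(S(S(S(S(add(S(add(Z, mul(Z, SSZ))), mul(Z, SZ)))))))
  step 17: S(S(S(S(S(S(add(add(Z, mul(Z, SSZ)), mul(Z, SZ))))))))
  step 18: S(S(S(S(S(S(add(mul(Z, SSZ), mul(Z, SZ))))))))
  step 19: S(S(S(S(S(S(add(Z, mul(Z, SZ))))))))
  step 20: S(S(S(S(S(S(mul(Z, SZ)))))))
  step 21: S^6(Z)

Term B:
  start: add(add(S^4(Z), mul(SZ, SSZ)), Z)
  step 1: add(S(add(SSSZ, mul(SZ, SSZ))), Z)
  step 2: S(add(add(SSSZ, mul(SZ, SSZ)), Z))
  step 3: S(add(S(add(SSZ, mul(SZ, SSZ))), Z))
  step 4: S(S(add(add(SSZ, mul(SZ, SSZ)), Z)))
  step 5: S(S(add(S(add(SZ, mul(SZ, SSZ))), Z)))
  step 6: S(S(S(add(add(SZ, mul(SZ, SSZ)), Z))))
  step 7: S(S(S(add(S(add(Z, mul(SZ, SSZ))), Z))))
  step 8: S(S(S(S(add(add(Z, mul(SZ, SSZ)), Z)))))
  step 9: S(S(S(S(add(mul(SZ, SSZ), Z)))))
  step 10: S(S(S(S(add(add(SSZ, mul(Z, SSZ)), Z)))))
  step 11: S(S(S(S(add(S(add(SZ, mul(Z, SSZ))), Z)))))
  step 12: S(S(S(S(S(add(add(SZ, mul(Z, SSZ)), Z))))))
  step 13: S(S(S(S(S(add(S(add(Z, mul(Z, SSZ))), Z))))))
  step 14: S(S(S(S(S(S(add(add(Z, mul(Z, SSZ)), Z)))))))
  step 15: S(S(S(S(S(S(add(mul(Z, SSZ), Z)))))))
  step 16: S(S(S(S(S(S(add(Z, Z)))))))
  step 17: S^6(Z)

Answer: SAME — A ⇓ S^6(Z), B ⇓ S^6(Z)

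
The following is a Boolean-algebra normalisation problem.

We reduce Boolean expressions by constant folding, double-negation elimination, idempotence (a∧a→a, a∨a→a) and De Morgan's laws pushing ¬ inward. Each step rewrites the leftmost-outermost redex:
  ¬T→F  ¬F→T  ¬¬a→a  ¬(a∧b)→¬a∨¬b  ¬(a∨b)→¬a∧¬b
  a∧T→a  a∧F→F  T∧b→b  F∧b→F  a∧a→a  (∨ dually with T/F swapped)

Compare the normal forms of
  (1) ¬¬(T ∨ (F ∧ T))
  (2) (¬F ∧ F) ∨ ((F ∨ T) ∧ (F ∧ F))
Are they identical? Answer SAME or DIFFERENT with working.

Term A:
  start: ¬¬(T ∨ (F ∧ T))
  step 1: T ∨ (F ∧ T)
  step 2: T

Term B:
  start: (¬F ∧ F) ∨ ((F ∨ T) ∧ (F ∧ F))
  step 1: F ∨ ((F ∨ T) ∧ (F ∧ F))
  step 2: (F ∨ T) ∧ (F ∧ F)
  step 3: T ∧ (F ∧ F)
  step 4: F ∧ F
  step 5: F

Answer: DIFFERENT — A ⇓ T, B ⇓ F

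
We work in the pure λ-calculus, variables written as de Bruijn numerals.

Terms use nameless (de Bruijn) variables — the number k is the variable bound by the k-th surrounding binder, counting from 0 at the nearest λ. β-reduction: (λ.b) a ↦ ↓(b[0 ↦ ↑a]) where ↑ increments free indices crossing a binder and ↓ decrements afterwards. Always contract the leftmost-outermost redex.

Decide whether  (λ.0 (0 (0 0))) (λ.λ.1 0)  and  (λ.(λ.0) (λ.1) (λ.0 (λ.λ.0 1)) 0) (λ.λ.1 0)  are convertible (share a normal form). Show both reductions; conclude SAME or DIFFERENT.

Answer: SAME — A ⇓ λ.λ.1 0, B ⇓ λ.λ.1 0

Working:
Term A:
  start: (λ.0 (0 (0 0))) (λ.λ.1 0)
  step 1: (λ.λ.1 0) ((λ.λ.1 0) ((λ.λ.1 0) (λ.λ.1 0)))
  step 2: λ.(λ.λ.1 0) ((λ.λ.1 0) (λ.λ.1 0)) 0
  step 3: λ.(λ.(λ.λ.1 0) (λ.λ.1 0) 0) 0
  step 4: λ.(λ.λ.1 0) (λ.λ.1 0) 0
  step 5: λ.(λ.(λ.λ.1 0) 0) 0
  step 6: λ.(λ.λ.1 0) 0
  step 7: λ.λ.1 0

Term B:
  start: (λ.(λ.0) (λ.1) (λ.0 (λ.λ.0 1)) 0) (λ.λ.1 0)
  step 1: (λ.0) (λ.λ.λ.1 0) (λ.0 (λ.λ.0 1)) (λ.λ.1 0)
  step 2: (λ.λ.λ.1 0) (λ.0 (λ.λ.0 1)) (λ.λ.1 0)
  step 3: (λ.λ.1 0) (λ.λ.1 0)
  step 4: λ.(λ.λ.1 0) 0
  step 5: λ.λ.1 0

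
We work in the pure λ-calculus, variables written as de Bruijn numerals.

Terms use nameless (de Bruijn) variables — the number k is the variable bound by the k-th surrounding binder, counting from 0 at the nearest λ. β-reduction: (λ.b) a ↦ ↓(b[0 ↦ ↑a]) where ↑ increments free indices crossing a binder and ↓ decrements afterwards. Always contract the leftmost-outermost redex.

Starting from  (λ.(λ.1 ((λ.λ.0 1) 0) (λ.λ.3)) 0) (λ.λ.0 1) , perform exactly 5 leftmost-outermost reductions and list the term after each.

Answer: after 5 steps: λ.λ.λ.0 1

Working:
  start: (λ.(λ.1 ((λ.λ.0 1) 0) (λ.λ.3)) 0) (λ.λ.0 1)
  step 1: (λ.(λ.λ.0 1) ((λ.λ.0 1) 0) (λ.λ.λ.λ.0 1)) (λ.λ.0 1)
  step 2: (λ.λ.0 1) ((λ.λ.0 1) (λ.λ.0 1)) (λ.λ.λ.λ.0 1)
  step 3: (λ.0 ((λ.λ.0 1) (λ.λ.0 1))) (λ.λ.λ.λ.0 1)
  step 4: (λ.λ.λ.λ.0 1) ((λ.λ.0 1) (λ.λ.0 1))
  step 5: λ.λ.λ.0 1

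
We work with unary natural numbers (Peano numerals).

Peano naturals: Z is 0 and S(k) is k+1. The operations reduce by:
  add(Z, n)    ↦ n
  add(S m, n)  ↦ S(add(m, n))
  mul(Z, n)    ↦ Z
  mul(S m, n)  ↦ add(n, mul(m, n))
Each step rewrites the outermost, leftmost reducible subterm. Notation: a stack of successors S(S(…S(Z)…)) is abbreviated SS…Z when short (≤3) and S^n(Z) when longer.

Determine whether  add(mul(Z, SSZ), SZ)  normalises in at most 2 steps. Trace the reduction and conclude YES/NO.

Answer: YES — reaches normal form SZ in 2 ≤ 2 steps

Working:
  start: add(mul(Z, SSZ), SZ)
  step 1: add(Z, SZ)
  step 2: SZ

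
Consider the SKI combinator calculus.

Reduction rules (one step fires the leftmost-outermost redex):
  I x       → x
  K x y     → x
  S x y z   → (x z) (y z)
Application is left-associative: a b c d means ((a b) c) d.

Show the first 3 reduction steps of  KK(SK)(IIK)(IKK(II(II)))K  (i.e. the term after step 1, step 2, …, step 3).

Answer: after 3 steps: IKK

Derivation:
  start: KK(SK)(IIK)(IKK(II(II)))K
  step 1: K(IIK)(IKK(II(II)))K
  step 2: IIKK
  step 3: IKK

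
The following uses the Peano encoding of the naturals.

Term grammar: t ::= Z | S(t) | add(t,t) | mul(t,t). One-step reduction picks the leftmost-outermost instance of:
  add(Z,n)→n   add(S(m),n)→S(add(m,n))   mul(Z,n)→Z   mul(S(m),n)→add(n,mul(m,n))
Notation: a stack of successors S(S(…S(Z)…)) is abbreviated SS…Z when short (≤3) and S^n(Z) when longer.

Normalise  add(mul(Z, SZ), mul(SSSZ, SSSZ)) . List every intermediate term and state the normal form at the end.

Answer: normal form = S^9(Z)  (in 18 steps)

Derivation:
  start: add(mul(Z, SZ), mul(SSSZ, SSSZ))
  step 1: add(Z, mul(SSSZ, SSSZ))
  step 2: mul(SSSZ, SSSZ)
  step 3: add(SSSZ, mul(SSZ, SSSZ))
  step 4: S(add(SSZ, mul(SSZ, SSSZ)))
  step 5: S(S(add(SZ, mul(SSZ, SSSZ))))
  step 6: S(S(S(add(Z, mul(SSZ, SSSZ)))))
  step 7: S(S(S(mul(SSZ, SSSZ))))
  step 8: S(S(S(add(SSSZ, mul(SZ, SSSZ)))))
  step 9: S(S(S(S(add(SSZ, mul(SZ, SSSZ))))))
  step 10: S(S(S(S(S(add(SZ, mul(SZ, SSSZ)))))))
  step 11: S(S(S(S(S(S(add(Z, mul(SZ, SSSZ))))))))
  step 12: S(S(S(S(S(S(mul(SZ, SSSZ)))))))
  step 13: S(S(S(S(S(S(add(SSSZ, mul(Z, SSSZ))))))))
  step 14: S(S(S(S(S(S(S(add(SSZ, mul(Z, SSSZ)))))))))
  step 15: S(S(S(S(S(S(S(S(add(SZ, mul(Z, SSSZ))))))))))
  step 16: S(S(S(S(S(S(S(S(S(add(Z, mul(Z, SSSZ)))))))))))
  step 17: S(S(S(S(S(S(S(S(S(mul(Z, SSSZ))))))))))
  step 18: S^9(Z)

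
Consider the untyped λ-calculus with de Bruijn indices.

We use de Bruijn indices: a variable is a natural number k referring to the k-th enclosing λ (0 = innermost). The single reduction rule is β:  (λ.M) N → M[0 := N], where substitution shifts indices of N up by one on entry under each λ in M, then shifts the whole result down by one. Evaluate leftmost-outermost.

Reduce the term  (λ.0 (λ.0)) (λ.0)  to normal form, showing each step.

Answer: normal form = λ.0  (in 2 steps)

Reduction:
  start: (λ.0 (λ.0)) (λ.0)
  [1] (λ.0) (λ.0)
  [2] λ.0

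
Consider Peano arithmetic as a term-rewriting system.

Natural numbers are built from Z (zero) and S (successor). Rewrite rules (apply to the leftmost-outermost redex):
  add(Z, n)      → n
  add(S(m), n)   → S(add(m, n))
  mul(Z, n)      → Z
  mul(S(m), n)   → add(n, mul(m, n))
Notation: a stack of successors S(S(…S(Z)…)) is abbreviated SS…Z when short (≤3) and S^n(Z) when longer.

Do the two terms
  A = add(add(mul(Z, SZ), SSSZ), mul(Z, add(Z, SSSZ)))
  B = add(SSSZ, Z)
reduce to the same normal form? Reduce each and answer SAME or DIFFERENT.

Term A:
  start: add(add(mul(Z, SZ), SSSZ), mul(Z, add(Z, SSSZ)))
  →1  add(add(Z, SSSZ), mul(Z, add(Z, SSSZ)))
  →2  add(SSSZ, mul(Z, add(Z, SSSZ)))
  →3  S(add(SSZ, mul(Z, add(Z, SSSZ))))
  →4  S(S(add(SZ, mul(Z, add(Z, SSSZ)))))
  →5  S(S(S(add(Z, mul(Z, add(Z, SSSZ))))))
  →6  S(S(S(mul(Z, add(Z, SSSZ)))))
  →7  SSSZ

Term B:
  start: add(SSSZ, Z)
  →1  S(add(SSZ, Z))
  →2  S(S(add(SZ, Z)))
  →3  S(S(S(add(Z, Z))))
  →4  SSSZ

Answer: SAME — A ⇓ SSSZ, B ⇓ SSSZ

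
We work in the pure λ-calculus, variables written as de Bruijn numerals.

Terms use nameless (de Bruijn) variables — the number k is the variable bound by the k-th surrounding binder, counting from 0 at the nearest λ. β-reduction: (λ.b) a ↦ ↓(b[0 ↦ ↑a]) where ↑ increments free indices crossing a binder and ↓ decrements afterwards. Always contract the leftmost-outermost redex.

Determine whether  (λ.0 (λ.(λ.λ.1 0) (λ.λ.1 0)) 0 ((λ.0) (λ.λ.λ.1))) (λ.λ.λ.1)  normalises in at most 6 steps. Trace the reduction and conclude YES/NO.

Answer: YES — reaches normal form λ.λ.λ.1 in 4 ≤ 6 steps

Working:
  start: (λ.0 (λ.(λ.λ.1 0) (λ.λ.1 0)) 0 ((λ.0) (λ.λ.λ.1))) (λ.λ.λ.1)
  step 1: (λ.λ.λ.1) (λ.(λ.λ.1 0) (λ.λ.1 0)) (λ.λ.λ.1) ((λ.0) (λ.λ.λ.1))
  step 2: (λ.λ.1) (λ.λ.λ.1) ((λ.0) (λ.λ.λ.1))
  step 3: (λ.λ.λ.λ.1) ((λ.0) (λ.λ.λ.1))
  step 4: λ.λ.λ.1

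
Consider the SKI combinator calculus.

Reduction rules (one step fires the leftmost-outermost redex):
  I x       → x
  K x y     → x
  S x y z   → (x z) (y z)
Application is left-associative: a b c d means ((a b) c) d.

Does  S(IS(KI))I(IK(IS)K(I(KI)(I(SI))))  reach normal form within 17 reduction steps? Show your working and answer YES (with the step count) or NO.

  start: S(IS(KI))I(IK(IS)K(I(KI)(I(SI))))
  →1  IS(KI)(IK(IS)K(I(KI)(I(SI))))(I(IK(IS)K(I(KI)(I(SI)))))
  →2  S(KI)(IK(IS)K(I(KI)(I(SI))))(I(IK(IS)K(I(KI)(I(SI)))))
  →3  KI(I(IK(IS)K(I(KI)(I(SI)))))(IK(IS)K(I(KI)(I(SI)))(I(IK(IS)K(I(KI)(I(SI))))))
  →4  I(IK(IS)K(I(KI)(I(SI)))(I(IK(IS)K(I(KI)(I(SI))))))
  →5  IK(IS)K(I(KI)(I(SI)))(I(IK(IS)K(I(KI)(I(SI)))))
  →6  K(IS)K(I(KI)(I(SI)))(I(IK(IS)K(I(KI)(I(SI)))))
  →7  IS(I(KI)(I(SI)))(I(IK(IS)K(I(KI)(I(SI)))))
  →8  S(I(KI)(I(SI)))(I(IK(IS)K(I(KI)(I(SI)))))
  →9  S(KI(I(SI)))(I(IK(IS)K(I(KI)(I(SI)))))
  →10  SI(I(IK(IS)K(I(KI)(I(SI)))))
  →11  SI(IK(IS)K(I(KI)(I(SI))))
  →12  SI(K(IS)K(I(KI)(I(SI))))
  →13  SI(IS(I(KI)(I(SI))))
  →14  SI(S(I(KI)(I(SI))))
  →15  SI(S(KI(I(SI))))
  →16  SI(SI)

Answer: YES — reaches normal form SI(SI) in 16 ≤ 17 steps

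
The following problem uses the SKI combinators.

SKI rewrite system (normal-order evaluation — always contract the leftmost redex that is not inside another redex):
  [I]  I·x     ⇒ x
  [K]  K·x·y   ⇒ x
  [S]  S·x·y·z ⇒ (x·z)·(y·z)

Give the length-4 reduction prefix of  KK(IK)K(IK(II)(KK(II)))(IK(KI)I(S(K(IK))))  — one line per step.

Answer: after 4 steps: K(KI(S(K(IK))))

Reduction:
  start: KK(IK)K(IK(II)(KK(II)))(IK(KI)I(S(K(IK))))
  step 1: KK(IK(II)(KK(II)))(IK(KI)I(S(K(IK))))
  step 2: K(IK(KI)I(S(K(IK))))
  step 3: K(K(KI)I(S(K(IK))))
  step 4: K(KI(S(K(IK))))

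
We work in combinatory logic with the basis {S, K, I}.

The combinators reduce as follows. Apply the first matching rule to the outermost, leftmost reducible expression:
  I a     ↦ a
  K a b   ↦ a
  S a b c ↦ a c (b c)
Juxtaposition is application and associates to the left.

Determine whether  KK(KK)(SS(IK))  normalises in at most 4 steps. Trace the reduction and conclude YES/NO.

  start: KK(KK)(SS(IK))
  step 1: K(SS(IK))
  step 2: K(SSK)

Answer: YES — reaches normal form K(SSK) in 2 ≤ 4 steps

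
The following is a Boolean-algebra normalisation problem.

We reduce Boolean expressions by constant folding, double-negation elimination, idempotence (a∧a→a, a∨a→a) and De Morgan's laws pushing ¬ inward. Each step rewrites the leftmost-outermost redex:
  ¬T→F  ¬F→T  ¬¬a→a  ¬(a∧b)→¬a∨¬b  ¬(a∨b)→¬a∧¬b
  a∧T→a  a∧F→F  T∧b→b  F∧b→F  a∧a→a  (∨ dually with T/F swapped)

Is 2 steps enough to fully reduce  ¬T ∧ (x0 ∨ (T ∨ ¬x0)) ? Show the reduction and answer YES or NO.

  start: ¬T ∧ (x0 ∨ (T ∨ ¬x0))
  [1] F ∧ (x0 ∨ (T ∨ ¬x0))
  [2] F

Answer: YES — reaches normal form F in 2 ≤ 2 steps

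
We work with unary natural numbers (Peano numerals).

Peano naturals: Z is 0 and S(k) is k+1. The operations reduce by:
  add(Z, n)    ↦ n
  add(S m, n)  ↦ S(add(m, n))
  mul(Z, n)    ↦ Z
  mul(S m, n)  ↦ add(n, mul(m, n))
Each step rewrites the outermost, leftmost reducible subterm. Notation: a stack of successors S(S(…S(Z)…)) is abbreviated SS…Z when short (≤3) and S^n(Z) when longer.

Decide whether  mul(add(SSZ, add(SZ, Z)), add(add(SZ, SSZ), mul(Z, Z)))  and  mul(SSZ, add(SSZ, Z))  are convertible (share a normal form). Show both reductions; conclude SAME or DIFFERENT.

Term A:
  start: mul(add(SSZ, add(SZ, Z)), add(add(SZ, SSZ), mul(Z, Z)))
  step 1: mul(S(add(SZ, add(SZ, Z))), add(add(SZ, SSZ), mul(Z, Z)))
  step 2: add(add(add(SZ, SSZ), mul(Z, Z)), mul(add(SZ, add(SZ, Z)), add(add(SZ, SSZ), mul(Z, Z))))
  step 3: add(add(S(add(Z, SSZ)), mul(Z, Z)), mul(add(SZ, add(SZ, Z)), add(add(SZ, SSZ), mul(Z, Z))))
  step 4: add(S(add(add(Z, SSZ), mul(Z, Z))), mul(add(SZ, add(SZ, Z)), add(add(SZ, SSZ), mul(Z, Z))))
  step 5: S(add(add(add(Z, SSZ), mul(Z, Z)), mul(add(SZ, add(SZ, Z)), add(add(SZ, SSZ), mul(Z, Z)))))
  step 6: S(add(add(SSZ, mul(Z, Z)), mul(add(SZ, add(SZ, Z)), add(add(SZ, SSZ), mul(Z, Z)))))
  step 7: S(add(S(add(SZ, mul(Z, Z))), mul(add(SZ, add(SZ, Z)), add(add(SZ, SSZ), mul(Z, Z)))))
  step 8: S(S(add(add(SZ, mul(Z, Z)), mul(add(SZ, add(SZ, Z)), add(add(SZ, SSZ), mul(Z, Z))))))
  step 9: S(S(add(S(add(Z, mul(Z, Z))), mul(add(SZ, add(SZ, Z)), add(add(SZ, SSZ), mul(Z, Z))))))
  step 10: S(S(S(add(add(Z, mul(Z, Z)), mul(add(SZ, add(SZ, Z)), add(add(SZ, SSZ), mul(Z, Z)))))))
  step 11: S(S(S(add(mul(Z, Z), mul(add(SZ, add(SZ, Z)), add(add(SZ, SSZ), mul(Z, Z)))))))
  step 12: S(S(S(add(Z, mul(add(SZ, add(SZ, Z)), add(add(SZ, SSZ), mul(Z, Z)))))))
  step 13: S(S(S(mul(add(SZ, add(SZ, Z)), add(add(SZ, SSZ), mul(Z, Z))))))
  step 14: S(S(S(mul(S(add(Z, add(SZ, Z))), add(add(SZ, SSZ), mul(Z, Z))))))
  step 15: S(S(S(add(add(add(SZ, SSZ), mul(Z, Z)), mul(add(Z, add(SZ, Z)), add(add(SZ, SSZ), mul(Z, Z)))))))
  step 16: S(S(S(add(add(S(add(Z, SSZ)), mul(Z, Z)), mul(add(Z, add(SZ, Z)), add(add(SZ, SSZ), mul(Z, Z)))))))
  step 17: S(S(S(add(S(add(add(Z, SSZ), mul(Z, Z))), mul(add(Z, add(SZ, Z)), add(add(SZ, SSZ), mul(Z, Z)))))))
  step 18: S(S(S(S(add(add(add(Z, SSZ), mul(Z, Z)), mul(add(Z, add(SZ, Z)), add(add(SZ, SSZ), mul(Z, Z))))))))
  step 19: S(S(S(S(add(add(SSZ, mul(Z, Z)), mul(add(Z, add(SZ, Z)), add(add(SZ, SSZ), mul(Z, Z))))))))
  step 20: S(S(S(S(add(S(add(SZ, mul(Z, Z))), mul(add(Z, add(SZ, Z)), add(add(SZ, SSZ), mul(Z, Z))))))))
  step 21: S(S(S(S(S(add(add(SZ, mul(Z, Z)), mul(add(Z, add(SZ, Z)), add(add(SZ, SSZ), mul(Z, Z)))))))))
  step 22: S(S(S(S(S(add(S(add(Z, mul(Z, Z))), mul(add(Z, add(SZ, Z)), add(add(SZ, SSZ), mul(Z, Z)))))))))
  step 23: S(S(S(S(S(S(add(add(Z, mul(Z, Z)), mul(add(Z, add(SZ, Z)), add(add(SZ, SSZ), mul(Z, Z))))))))))
  step 24: S(S(S(S(S(S(add(mul(Z, Z), mul(add(Z, add(SZ, Z)), add(add(SZ, SSZ), mul(Z, Z))))))))))
  step 25: S(S(S(S(S(S(add(Z, mul(add(Z, add(SZ, Z)), add(add(SZ, SSZ), mul(Z, Z))))))))))
  step 26: S(S(S(S(S(S(mul(add(Z, add(SZ, Z)), add(add(SZ, SSZ), mul(Z, Z)))))))))
  step 27: S(S(S(S(S(S(mul(add(SZ, Z), add(add(SZ, SSZ), mul(Z, Z)))))))))
  step 28: S(S(S(S(S(S(mul(S(add(Z, Z)), add(add(SZ, SSZ), mul(Z, Z)))))))))
  step 29: S(S(S(S(S(S(add(add(add(SZ, SSZ), mul(Z, Z)), mul(add(Z, Z), add(add(SZ, SSZ), mul(Z, Z))))))))))
  step 30: S(S(S(S(S(S(add(add(S(add(Z, SSZ)), mul(Z, Z)), mul(add(Z, Z), add(add(SZ, SSZ), mul(Z, Z))))))))))
  step 31: S(S(S(S(S(S(add(S(add(add(Z, SSZ), mul(Z, Z))), mul(add(Z, Z), add(add(SZ, SSZ), mul(Z, Z))))))))))
  step 32: S(S(S(S(S(S(S(add(add(add(Z, SSZ), mul(Z, Z)), mul(add(Z, Z), add(add(SZ, SSZ), mul(Z, Z)))))))))))
  step 33: S(S(S(S(S(S(S(add(add(SSZ, mul(Z, Z)), mul(add(Z, Z), add(add(SZ, SSZ), mul(Z, Z)))))))))))
  step 34: S(S(S(S(S(S(S(add(S(add(SZ, mul(Z, Z))), mul(add(Z, Z), add(add(SZ, SSZ), mul(Z, Z)))))))))))
  step 35: S(S(S(S(S(S(S(S(add(add(SZ, mul(Z, Z)), mul(add(Z, Z), add(add(SZ, SSZ), mul(Z, Z))))))))))))
  step 36: S(S(S(S(S(S(S(S(add(S(add(Z, mul(Z, Z))), mul(add(Z, Z), add(add(SZ, SSZ), mul(Z, Z))))))))))))
  step 37: S(S(S(S(S(S(S(S(S(add(add(Z, mul(Z, Z)), mul(add(Z, Z), add(add(SZ, SSZ), mul(Z, Z)))))))))))))
  step 38: S(S(S(S(S(S(S(S(S(add(mul(Z, Z), mul(add(Z, Z), add(add(SZ, SSZ), mul(Z, Z)))))))))))))
  step 39: S(S(S(S(S(S(S(S(S(add(Z, mul(add(Z, Z), add(add(SZ, SSZ), mul(Z, Z)))))))))))))
  step 40: S(S(S(S(S(S(S(S(S(mul(add(Z, Z), add(add(SZ, SSZ), mul(Z, Z))))))))))))
  step 41: S(S(S(S(S(S(S(S(S(mul(Z, add(add(SZ, SSZ), mul(Z, Z))))))))))))
  step 42: S^9(Z)

Term B:
  start: mul(SSZ, add(SSZ, Z))
  step 1: add(add(SSZ, Z), mul(SZ, add(SSZ, Z)))
  step 2: add(S(add(SZ, Z)), mul(SZ, add(SSZ, Z)))
  step 3: S(add(add(SZ, Z), mul(SZ, add(SSZ, Z))))
  step 4: S(add(S(add(Z, Z)), mul(SZ, add(SSZ, Z))))
  step 5: S(S(add(add(Z, Z), mul(SZ, add(SSZ, Z)))))
  step 6: S(S(add(Z, mul(SZ, add(SSZ, Z)))))
  step 7: S(S(mul(SZ, add(SSZ, Z))))
  step 8: S(S(add(add(SSZ, Z), mul(Z, add(SSZ, Z)))))
  step 9: S(S(add(S(add(SZ, Z)), mul(Z, add(SSZ, Z)))))
  step 10: S(S(S(add(add(SZ, Z), mul(Z, add(SSZ, Z))))))
  step 11: S(S(S(add(S(add(Z, Z)), mul(Z, add(SSZ, Z))))))
  step 12: S(S(S(S(add(add(Z, Z), mul(Z, add(SSZ, Z)))))))
  step 13: S(S(S(S(add(Z, mul(Z, add(SSZ, Z)))))))
  step 14: S(S(S(S(mul(Z, add(SSZ, Z))))))
  step 15: S^4(Z)

Answer: DIFFERENT — A ⇓ S^9(Z), B ⇓ S^4(Z)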